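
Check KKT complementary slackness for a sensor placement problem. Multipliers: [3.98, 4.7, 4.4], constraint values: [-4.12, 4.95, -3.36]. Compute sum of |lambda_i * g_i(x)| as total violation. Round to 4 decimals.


KKT complementary slackness check:
lambda_1 * g_1 = 3.98 * -4.12 = -16.3976
lambda_2 * g_2 = 4.7 * 4.95 = 23.265
lambda_3 * g_3 = 4.4 * -3.36 = -14.784
Total violation = 16.3976 + 23.265 + 14.784 = 54.4466


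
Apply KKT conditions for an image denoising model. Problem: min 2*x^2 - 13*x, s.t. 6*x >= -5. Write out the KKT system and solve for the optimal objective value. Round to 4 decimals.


Step 1: Try lambda = 0 (constraint inactive).
Stationarity: 2*2*x - 13 = 0
x* = 13/(2*2) = 3.25
Check constraint: 6*3.25 = 19.5 >= -5 -- satisfied.
Step 2: Compute optimal value.
f(x*) = 2*3.25^2 - 13*3.25 = -21.125


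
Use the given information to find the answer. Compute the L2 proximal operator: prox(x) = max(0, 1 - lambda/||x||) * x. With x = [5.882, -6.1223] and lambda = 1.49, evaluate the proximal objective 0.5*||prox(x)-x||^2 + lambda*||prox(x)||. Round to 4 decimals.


Step 1: Compute ||x||.
||x|| = 8.49
Step 2: Compute scaling factor.
scale = max(0, 1 - 1.49/8.49) = 0.8245
Step 3: prox(x) = [4.8497, -5.0478]
||prox(x)|| = 7.0
Step 4: Proximal objective.
0.5*||prox-x||^2 = 1.1101
lambda*||prox|| = 10.43
Total = 11.5401


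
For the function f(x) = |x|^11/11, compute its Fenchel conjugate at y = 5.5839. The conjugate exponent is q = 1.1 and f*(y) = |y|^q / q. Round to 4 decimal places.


The conjugate exponent q satisfies 1/p + 1/q = 1.
p = 11, so q = 11/(11 - 1) = 1.1
|y|^q = 5.5839^1.1 = 6.6318
f*(5.5839) = 6.6318 / 1.1 = 6.0289


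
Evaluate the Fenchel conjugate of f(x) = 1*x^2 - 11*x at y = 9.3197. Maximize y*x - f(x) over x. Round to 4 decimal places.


f*(y) = sup_x {y*x - a*x^2 - b*x} = sup_x {(y-b)*x - a*x^2}
FOC: (y - b) - 2a*x = 0 => x* = (y - b)/(2a)
x* = (9.3197 + 11)/(2*1) = 10.1599
f*(9.3197) = (y-b)^2/(4a) = (9.3197 + 11)^2/(4*1)
= 412.8902/4 = 103.2226


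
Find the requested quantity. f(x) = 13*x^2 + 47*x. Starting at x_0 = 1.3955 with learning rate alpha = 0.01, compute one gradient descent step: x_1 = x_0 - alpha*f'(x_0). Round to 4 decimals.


We compute the gradient at x_0 and apply the update.
f'(x) = 26*x + 47
f'(1.3955) = 26*1.3955 + 47 = 83.283
x_1 = 1.3955 - 0.01*83.283 = 0.5627


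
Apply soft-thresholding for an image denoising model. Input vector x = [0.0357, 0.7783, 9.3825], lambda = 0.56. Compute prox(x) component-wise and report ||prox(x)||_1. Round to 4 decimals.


Soft-thresholding with lambda = 0.56:
prox(0.0357) = sign(0.0357)*max(|0.0357| - 0.56, 0) = 0.0
prox(0.7783) = sign(0.7783)*max(|0.7783| - 0.56, 0) = 0.2183
prox(9.3825) = sign(9.3825)*max(|9.3825| - 0.56, 0) = 8.8225
prox(x) = [0.0, 0.2183, 8.8225]
||prox(x)||_1 = 0.0 + 0.2183 + 8.8225 = 9.0408


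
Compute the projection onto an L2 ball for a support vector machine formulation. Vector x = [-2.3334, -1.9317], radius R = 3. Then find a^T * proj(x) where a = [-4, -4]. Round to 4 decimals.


Step 1: Compute ||x|| (intermediates to 6 decimals).
||x|| = sqrt((-2.3334)^2 + (-1.9317)^2) = 3.029228
Step 2: Project.
Since ||x|| > R, scale = R/||x|| = 3/3.029228 = 0.990351, proj(x) = scale * x
proj(x) = [-2.310885, -1.913061]
Step 3: Dot product.
a^T * proj(x) = -4*(-2.310885) - 4*(-1.913061) = 16.8958


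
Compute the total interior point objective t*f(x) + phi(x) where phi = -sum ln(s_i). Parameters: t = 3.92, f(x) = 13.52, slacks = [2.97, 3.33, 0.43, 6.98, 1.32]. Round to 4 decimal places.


Step 1: Compute log-barrier.
ln values: [1.0886, 1.203, -0.844, 1.943, 0.2776]
phi = -(1.0886 + 1.203 - 0.844 + 1.943 + 0.2776) = -3.6682
Step 2: Compute augmented objective.
t*f(x) = 3.92*13.52 = 52.9984
Total = 52.9984 - 3.6682 = 49.3302


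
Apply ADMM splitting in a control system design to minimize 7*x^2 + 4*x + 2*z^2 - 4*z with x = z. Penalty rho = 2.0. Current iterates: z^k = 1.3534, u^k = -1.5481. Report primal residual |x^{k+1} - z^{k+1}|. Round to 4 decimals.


ADMM iteration with rho = 2.0, z^k = 1.3534, u^k = -1.5481
Step 1: x-update.
Minimize 7*x^2 + 4*x + (2.0/2)*(x - 1.3534 - 1.5481)^2
FOC: (2*7 + 2.0)*x = -4 + 2.0*(1.3534 + 1.5481)
x^{k+1} = 0.1127
Step 2: z-update.
Minimize 2*z^2 - 4*z + (2.0/2)*(0.1127 - z - 1.5481)^2
FOC: (2*2 + 2.0)*z = 4 + 2.0*(0.1127 - 1.5481)
z^{k+1} = 0.1882
Step 3: u-update.
u^{k+1} = -1.5481 + 0.1127 - 0.1882 = -1.6236
Step 4: Primal residual = |0.1127 - 0.1882| = 0.0755


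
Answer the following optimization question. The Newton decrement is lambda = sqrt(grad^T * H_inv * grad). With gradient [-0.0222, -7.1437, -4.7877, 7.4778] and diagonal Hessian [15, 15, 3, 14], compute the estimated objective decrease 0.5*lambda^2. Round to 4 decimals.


Step 1: H is diagonal, so H^(-1) * g = [-0.0015, -0.4762, -1.5959, 0.5341].
Step 2: g^T H^(-1) g = sum_i g_i^2 / H_ii
  = (-0.0222)^2/15 + (-7.1437)^2/15 + (-4.7877)^2/3 + (7.4778)^2/14
  = 0.0 + 3.4022 + 7.6407 + 3.9941 = 15.037
Step 3: Objective decrease = 0.5 * g^T H^(-1) g = 7.5185


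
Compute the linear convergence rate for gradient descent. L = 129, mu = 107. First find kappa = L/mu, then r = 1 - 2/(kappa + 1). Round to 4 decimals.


Step 1: Compute the condition number.
kappa = L/mu = 129/107 = 1.2056
Step 2: Compute the convergence rate.
r = 1 - 2/(kappa + 1) = 1 - 2*mu/(L + mu) = (L - mu)/(L + mu) = 22/236 = 0.0932


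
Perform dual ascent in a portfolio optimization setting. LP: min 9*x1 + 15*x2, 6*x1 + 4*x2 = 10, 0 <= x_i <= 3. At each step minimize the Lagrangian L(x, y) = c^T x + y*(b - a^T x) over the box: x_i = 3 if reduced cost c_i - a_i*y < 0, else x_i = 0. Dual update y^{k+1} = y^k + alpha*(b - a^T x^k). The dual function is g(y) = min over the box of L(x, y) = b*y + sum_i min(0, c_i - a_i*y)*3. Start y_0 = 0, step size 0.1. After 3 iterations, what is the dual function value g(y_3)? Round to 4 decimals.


Dual ascent for LP: min 9*x1 + 15*x2, 6*x1 + 4*x2 = 10, 0 <= x_i <= 3
Step 1: y^k = 0.0, reduced costs: (9.0, 15.0)
  x^k = (0.0, 0.0), subgradient = b - a^T x = 10.0
  y^{k+1} = 0.0 + 0.1*10.0 = 1.0
Step 2: y^k = 1.0, reduced costs: (3.0, 11.0)
  x^k = (0.0, 0.0), subgradient = b - a^T x = 10.0
  y^{k+1} = 1.0 + 0.1*10.0 = 2.0
Step 3: y^k = 2.0, reduced costs: (-3.0, 7.0)
  x^k = (3.0, 0.0), subgradient = b - a^T x = -8.0
  y^{k+1} = 2.0 + 0.1*-8.0 = 1.2
Dual objective at y_3 = 1.2: reduced costs (1.8, 10.2), box minimizer x = (0.0, 0.0)
g(y_3) = b*y + (c1 - a1*y)*x1 + (c2 - a2*y)*x2 = 10*1.2 + 1.8*0.0 + 10.2*0.0 = 12.0 + 0.0 + 0.0 = 12.0


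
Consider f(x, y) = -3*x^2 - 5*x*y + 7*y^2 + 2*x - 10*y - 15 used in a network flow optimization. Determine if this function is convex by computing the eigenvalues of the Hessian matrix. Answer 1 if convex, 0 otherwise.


The Hessian of f(x,y) = -3*x^2 - 5*x*y + 7*y^2 + 2*x - 10*y - 15 is:
H = [[-6, -5], [-5, 14]]
Trace = -6 + 14 = 8
Determinant = -6*14 - (-5)^2 = -109
Discriminant = (8)^2 - 4*-109 = 500.0
Eigenvalues: lambda_1 = -7.1803, lambda_2 = 15.1803
The function is not convex.

0


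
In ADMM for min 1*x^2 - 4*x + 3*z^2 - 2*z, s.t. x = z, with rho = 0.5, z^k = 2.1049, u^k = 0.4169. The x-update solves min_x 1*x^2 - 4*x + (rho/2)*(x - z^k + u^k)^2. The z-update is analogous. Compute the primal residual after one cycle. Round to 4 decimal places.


ADMM iteration with rho = 0.5, z^k = 2.1049, u^k = 0.4169
Step 1: x-update.
Minimize 1*x^2 - 4*x + (0.5/2)*(x - 2.1049 + 0.4169)^2
FOC: (2*1 + 0.5)*x = 4 + 0.5*(2.1049 - 0.4169)
x^{k+1} = 1.9376
Step 2: z-update.
Minimize 3*z^2 - 2*z + (0.5/2)*(1.9376 - z + 0.4169)^2
FOC: (2*3 + 0.5)*z = 2 + 0.5*(1.9376 + 0.4169)
z^{k+1} = 0.4888
Step 3: u-update.
u^{k+1} = 0.4169 + 1.9376 - 0.4888 = 1.8657
Step 4: Primal residual = |1.9376 - 0.4888| = 1.4488


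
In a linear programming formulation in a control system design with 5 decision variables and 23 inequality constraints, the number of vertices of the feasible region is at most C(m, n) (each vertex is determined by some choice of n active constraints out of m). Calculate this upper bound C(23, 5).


Each vertex corresponds to some choice of n active constraints out of m, so the number of vertices is at most C(m, n) = m! / (n!(m-n)!).
m = 23, n = 5
Numerator: 23 * 22 * 21 * 20 * 19
Denominator: 5! = 120
C(23, 5) = 33649


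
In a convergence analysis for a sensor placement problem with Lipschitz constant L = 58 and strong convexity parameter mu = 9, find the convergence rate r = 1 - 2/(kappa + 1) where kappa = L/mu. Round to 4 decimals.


Step 1: Compute the condition number.
kappa = L/mu = 58/9 = 6.4444
Step 2: Compute the convergence rate.
r = 1 - 2/(kappa + 1) = 1 - 2*mu/(L + mu) = (L - mu)/(L + mu) = 49/67 = 0.7313


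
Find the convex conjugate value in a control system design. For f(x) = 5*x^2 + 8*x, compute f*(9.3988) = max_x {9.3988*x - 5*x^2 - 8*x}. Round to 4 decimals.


f*(y) = sup_x {y*x - a*x^2 - b*x} = sup_x {(y-b)*x - a*x^2}
FOC: (y - b) - 2a*x = 0 => x* = (y - b)/(2a)
x* = (9.3988 - 8)/(2*5) = 0.1399
f*(9.3988) = (y-b)^2/(4a) = (9.3988 - 8)^2/(4*5)
= 1.9566/20 = 0.0978


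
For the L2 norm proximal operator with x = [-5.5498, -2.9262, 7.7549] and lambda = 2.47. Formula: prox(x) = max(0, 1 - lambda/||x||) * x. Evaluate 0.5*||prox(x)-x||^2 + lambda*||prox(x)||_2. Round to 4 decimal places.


Step 1: Compute ||x||.
||x|| = 9.975
Step 2: Compute scaling factor.
scale = max(0, 1 - 2.47/9.975) = 0.7524
Step 3: prox(x) = [-4.1756, -2.2016, 5.8346]
||prox(x)|| = 7.505
Step 4: Proximal objective.
0.5*||prox-x||^2 = 3.0505
lambda*||prox|| = 18.5374
Total = 21.5879


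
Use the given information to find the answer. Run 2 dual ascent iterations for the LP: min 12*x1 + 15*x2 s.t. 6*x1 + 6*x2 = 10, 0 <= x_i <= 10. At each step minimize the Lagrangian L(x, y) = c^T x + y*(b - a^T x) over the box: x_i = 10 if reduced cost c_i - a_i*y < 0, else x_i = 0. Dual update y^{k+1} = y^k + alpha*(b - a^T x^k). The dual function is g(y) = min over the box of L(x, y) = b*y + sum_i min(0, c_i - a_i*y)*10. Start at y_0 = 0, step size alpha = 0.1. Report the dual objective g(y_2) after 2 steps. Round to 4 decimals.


Dual ascent for LP: min 12*x1 + 15*x2, 6*x1 + 6*x2 = 10, 0 <= x_i <= 10
Step 1: y^k = 0.0, reduced costs: (12.0, 15.0)
  x^k = (0.0, 0.0), subgradient = b - a^T x = 10.0
  y^{k+1} = 0.0 + 0.1*10.0 = 1.0
Step 2: y^k = 1.0, reduced costs: (6.0, 9.0)
  x^k = (0.0, 0.0), subgradient = b - a^T x = 10.0
  y^{k+1} = 1.0 + 0.1*10.0 = 2.0
Dual objective at y_2 = 2.0: reduced costs (0.0, 3.0), box minimizer x = (0.0, 0.0)
g(y_2) = b*y + (c1 - a1*y)*x1 + (c2 - a2*y)*x2 = 10*2.0 + 0.0*0.0 + 3.0*0.0 = 20.0 + 0.0 + 0.0 = 20.0


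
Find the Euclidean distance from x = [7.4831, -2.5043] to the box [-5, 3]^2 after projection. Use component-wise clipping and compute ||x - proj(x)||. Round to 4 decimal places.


Project each component onto [-5, 3].
clip(7.4831) = 3.0, clip(-2.5043) = -2.5043
Projection = [3.0, -2.5043]
Squared diffs: [20.0982, 0.0]
Distance = sqrt(20.0982) = 4.4831


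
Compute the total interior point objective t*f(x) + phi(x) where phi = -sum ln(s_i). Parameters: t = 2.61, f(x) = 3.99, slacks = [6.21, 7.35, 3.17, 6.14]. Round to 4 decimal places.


Step 1: Compute log-barrier.
ln values: [1.8262, 1.9947, 1.1537, 1.8148]
phi = -(1.8262 + 1.9947 + 1.1537 + 1.8148) = -6.7894
Step 2: Compute augmented objective.
t*f(x) = 2.61*3.99 = 10.4139
Total = 10.4139 - 6.7894 = 3.6245


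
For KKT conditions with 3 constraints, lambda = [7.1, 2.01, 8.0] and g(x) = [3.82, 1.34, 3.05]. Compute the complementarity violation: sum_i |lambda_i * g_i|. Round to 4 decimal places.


KKT complementary slackness check:
lambda_1 * g_1 = 7.1 * 3.82 = 27.122
lambda_2 * g_2 = 2.01 * 1.34 = 2.6934
lambda_3 * g_3 = 8.0 * 3.05 = 24.4
Total violation = 27.122 + 2.6934 + 24.4 = 54.2154


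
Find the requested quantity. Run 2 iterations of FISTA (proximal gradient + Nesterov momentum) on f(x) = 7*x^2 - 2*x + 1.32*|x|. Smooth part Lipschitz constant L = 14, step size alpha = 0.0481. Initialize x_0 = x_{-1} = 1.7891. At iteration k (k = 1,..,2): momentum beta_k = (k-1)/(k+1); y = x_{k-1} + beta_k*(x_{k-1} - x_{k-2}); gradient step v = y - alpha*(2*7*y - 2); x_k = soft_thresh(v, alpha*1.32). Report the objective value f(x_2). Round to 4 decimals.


FISTA on f(x) = 7*x^2 - 2*x + 1.32*|x|
L = 14, alpha = 0.0481
Iteration 1: beta = 0.0, y = 1.7891 + 0.0*(1.7891 - 1.7891) = 1.7891
  grad(y) = 23.0474, v = y - alpha*grad = 0.6805
  prox(v) = soft_thresh(0.6805, 0.0635) = 0.617
Iteration 2: beta = 0.3333, y = 0.617 + 0.3333*(0.617 - 1.7891) = 0.2263
  grad(y) = 1.1687, v = y - alpha*grad = 0.1701
  prox(v) = soft_thresh(0.1701, 0.0635) = 0.1066
f(x_2) = 7*0.1066^2 - 2*0.1066 + 1.32*|0.1066| = 0.0071


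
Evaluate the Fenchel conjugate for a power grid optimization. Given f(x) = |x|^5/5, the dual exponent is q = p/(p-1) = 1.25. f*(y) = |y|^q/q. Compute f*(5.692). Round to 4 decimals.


The conjugate exponent q satisfies 1/p + 1/q = 1.
p = 5, so q = 5/(5 - 1) = 1.25
|y|^q = 5.692^1.25 = 8.7919
f*(5.692) = 8.7919 / 1.25 = 7.0335


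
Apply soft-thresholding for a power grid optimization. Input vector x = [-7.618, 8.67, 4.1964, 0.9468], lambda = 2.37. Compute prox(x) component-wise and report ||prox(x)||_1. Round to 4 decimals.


Soft-thresholding with lambda = 2.37:
prox(-7.618) = sign(-7.618)*max(|-7.618| - 2.37, 0) = -5.248
prox(8.67) = sign(8.67)*max(|8.67| - 2.37, 0) = 6.3
prox(4.1964) = sign(4.1964)*max(|4.1964| - 2.37, 0) = 1.8264
prox(0.9468) = sign(0.9468)*max(|0.9468| - 2.37, 0) = 0.0
prox(x) = [-5.248, 6.3, 1.8264, 0.0]
||prox(x)||_1 = 5.248 + 6.3 + 1.8264 + 0.0 = 13.3744


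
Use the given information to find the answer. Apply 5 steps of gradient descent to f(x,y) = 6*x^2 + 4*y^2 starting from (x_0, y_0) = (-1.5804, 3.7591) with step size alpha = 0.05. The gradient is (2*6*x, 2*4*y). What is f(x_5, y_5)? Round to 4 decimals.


Gradient descent on f(x,y) = 6*x^2 + 4*y^2.
Starting point: (-1.5804, 3.7591), alpha = 0.05
Step 1: grad_x = 2*6*-1.5804 = -18.9648, grad_y = 2*4*3.7591 = 30.0728
  x_1 = -1.5804 - 0.05*-18.9648 = -0.6322
  y_1 = 3.7591 - 0.05*30.0728 = 2.2555
Step 2: grad_x = 2*6*-0.6322 = -7.5859, grad_y = 2*4*2.2555 = 18.0437
  x_2 = -0.6322 - 0.05*-7.5859 = -0.2529
  y_2 = 2.2555 - 0.05*18.0437 = 1.3533
Step 3: grad_x = 2*6*-0.2529 = -3.0344, grad_y = 2*4*1.3533 = 10.8262
  x_3 = -0.2529 - 0.05*-3.0344 = -0.1011
  y_3 = 1.3533 - 0.05*10.8262 = 0.812
Step 4: grad_x = 2*6*-0.1011 = -1.2137, grad_y = 2*4*0.812 = 6.4957
  x_4 = -0.1011 - 0.05*-1.2137 = -0.0405
  y_4 = 0.812 - 0.05*6.4957 = 0.4872
Step 5: grad_x = 2*6*-0.0405 = -0.4855, grad_y = 2*4*0.4872 = 3.8974
  x_5 = -0.0405 - 0.05*-0.4855 = -0.0162
  y_5 = 0.4872 - 0.05*3.8974 = 0.2923
f(-0.0162, 0.2923) = 6*(-0.0162)^2 + 4*0.2923^2 = 0.3433


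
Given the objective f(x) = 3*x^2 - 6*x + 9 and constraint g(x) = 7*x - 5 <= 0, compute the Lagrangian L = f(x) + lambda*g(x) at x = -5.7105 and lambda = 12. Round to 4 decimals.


Step 1: Evaluate f(x).
f(-5.7105) = 3*(-5.7105)^2 - 6*(-5.7105) + 9 = 141.0924
Step 2: Evaluate g(x).
g(-5.7105) = 7*-5.7105 - 5 = -44.9735
Step 3: Compute Lagrangian.
L = 141.0924 + 12*-44.9735 = -398.5896


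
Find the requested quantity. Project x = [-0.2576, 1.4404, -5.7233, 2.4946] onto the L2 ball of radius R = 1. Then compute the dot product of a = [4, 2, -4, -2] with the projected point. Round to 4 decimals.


Step 1: Compute ||x|| (intermediates to 6 decimals).
||x|| = sqrt((-0.2576)^2 + 1.4404^2 + (-5.7233)^2 + 2.4946^2) = 6.412511
Step 2: Project.
Since ||x|| > R, scale = R/||x|| = 1/6.412511 = 0.155945, proj(x) = scale * x
proj(x) = [-0.040171, 0.224623, -0.89252, 0.38902]
Step 3: Dot product.
a^T * proj(x) = 4*(-0.040171) + 2*0.224623 - 4*(-0.89252) - 2*0.38902 = 3.0806


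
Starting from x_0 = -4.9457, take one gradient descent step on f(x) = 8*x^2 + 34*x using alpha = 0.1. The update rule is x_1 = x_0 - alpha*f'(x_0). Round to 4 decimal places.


We compute the gradient at x_0 and apply the update.
f'(x) = 16*x + 34
f'(-4.9457) = 16*-4.9457 + 34 = -45.1312
x_1 = -4.9457 - 0.1*-45.1312 = -0.4326


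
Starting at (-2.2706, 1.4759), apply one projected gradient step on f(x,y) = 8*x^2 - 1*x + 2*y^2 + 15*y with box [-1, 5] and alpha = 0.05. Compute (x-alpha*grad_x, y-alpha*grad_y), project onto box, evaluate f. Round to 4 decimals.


Step 1: Compute gradient at (-2.2706, 1.4759).
grad_x = 2*8*-2.2706 - 1 = -37.3296
grad_y = 2*2*1.4759 + 15 = 20.9036
Step 2: Gradient step.
x_raw = -2.2706 - 0.05*-37.3296 = -0.4041
y_raw = 1.4759 - 0.05*20.9036 = 0.4307
Step 3: Project onto [-1, 5].
x_proj = clip(-0.4041) = -0.4041
y_proj = clip(0.4307) = 0.4307
Step 4: Evaluate f.
f(-0.4041, 0.4307) = 8.5425


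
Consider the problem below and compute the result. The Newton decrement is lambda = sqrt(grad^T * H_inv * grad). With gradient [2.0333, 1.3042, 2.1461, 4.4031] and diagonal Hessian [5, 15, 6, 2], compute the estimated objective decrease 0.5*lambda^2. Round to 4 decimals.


Step 1: H is diagonal, so H^(-1) * g = [0.4067, 0.0869, 0.3577, 2.2016].
Step 2: g^T H^(-1) g = sum_i g_i^2 / H_ii
  = (2.0333)^2/5 + (1.3042)^2/15 + (2.1461)^2/6 + (4.4031)^2/2
  = 0.8269 + 0.1134 + 0.7676 + 9.6936 = 11.4015
Step 3: Objective decrease = 0.5 * g^T H^(-1) g = 5.7008


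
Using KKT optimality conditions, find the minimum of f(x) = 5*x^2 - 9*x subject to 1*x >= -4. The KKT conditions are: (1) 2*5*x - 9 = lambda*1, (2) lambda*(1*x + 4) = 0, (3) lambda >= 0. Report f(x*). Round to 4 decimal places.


Step 1: Try lambda = 0 (constraint inactive).
Stationarity: 2*5*x - 9 = 0
x* = 9/(2*5) = 0.9
Check constraint: 1*0.9 = 0.9 >= -4 -- satisfied.
Step 2: Compute optimal value.
f(x*) = 5*0.9^2 - 9*0.9 = -4.05


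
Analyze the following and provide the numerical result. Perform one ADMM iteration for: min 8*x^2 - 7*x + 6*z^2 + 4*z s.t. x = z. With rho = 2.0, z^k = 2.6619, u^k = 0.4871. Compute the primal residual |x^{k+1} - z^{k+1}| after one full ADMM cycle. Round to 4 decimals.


ADMM iteration with rho = 2.0, z^k = 2.6619, u^k = 0.4871
Step 1: x-update.
Minimize 8*x^2 - 7*x + (2.0/2)*(x - 2.6619 + 0.4871)^2
FOC: (2*8 + 2.0)*x = 7 + 2.0*(2.6619 - 0.4871)
x^{k+1} = 0.6305
Step 2: z-update.
Minimize 6*z^2 + 4*z + (2.0/2)*(0.6305 - z + 0.4871)^2
FOC: (2*6 + 2.0)*z = -4 + 2.0*(0.6305 + 0.4871)
z^{k+1} = -0.1261
Step 3: u-update.
u^{k+1} = 0.4871 + 0.6305 + 0.1261 = 1.2437
Step 4: Primal residual = |0.6305 + 0.1261| = 0.7566


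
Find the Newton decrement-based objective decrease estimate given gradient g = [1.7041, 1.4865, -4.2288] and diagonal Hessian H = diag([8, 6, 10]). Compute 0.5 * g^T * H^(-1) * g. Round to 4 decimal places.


Step 1: H is diagonal, so H^(-1) * g = [0.213, 0.2478, -0.4229].
Step 2: g^T H^(-1) g = sum_i g_i^2 / H_ii
  = (1.7041)^2/8 + (1.4865)^2/6 + (-4.2288)^2/10
  = 0.363 + 0.3683 + 1.7883 = 2.5195
Step 3: Objective decrease = 0.5 * g^T H^(-1) g = 1.2598


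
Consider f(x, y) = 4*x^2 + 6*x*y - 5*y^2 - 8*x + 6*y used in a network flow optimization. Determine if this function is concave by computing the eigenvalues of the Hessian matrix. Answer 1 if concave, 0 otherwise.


The Hessian of f(x,y) = 4*x^2 + 6*x*y - 5*y^2 - 8*x + 6*y is:
H = [[8, 6], [6, -10]]
Trace = 8 - 10 = -2
Determinant = 8*-10 - (6)^2 = -116
Discriminant = (-2)^2 - 4*-116 = 468.0
Eigenvalues: lambda_1 = -11.8167, lambda_2 = 9.8167
The function is not concave.

0


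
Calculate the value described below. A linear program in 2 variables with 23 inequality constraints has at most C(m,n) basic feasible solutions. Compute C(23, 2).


Each vertex corresponds to some choice of n active constraints out of m, so the number of vertices is at most C(m, n) = m! / (n!(m-n)!).
m = 23, n = 2
Numerator: 23 * 22
Denominator: 2! = 2
C(23, 2) = 253


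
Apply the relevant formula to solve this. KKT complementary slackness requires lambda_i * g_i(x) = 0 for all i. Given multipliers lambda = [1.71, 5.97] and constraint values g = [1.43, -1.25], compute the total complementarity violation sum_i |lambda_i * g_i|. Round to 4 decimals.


KKT complementary slackness check:
lambda_1 * g_1 = 1.71 * 1.43 = 2.4453
lambda_2 * g_2 = 5.97 * -1.25 = -7.4625
Total violation = 2.4453 + 7.4625 = 9.9078


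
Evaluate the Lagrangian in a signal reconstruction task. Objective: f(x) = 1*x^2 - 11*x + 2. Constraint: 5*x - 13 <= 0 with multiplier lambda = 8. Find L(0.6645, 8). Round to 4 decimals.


Step 1: Evaluate f(x).
f(0.6645) = 1*0.6645^2 - 11*0.6645 + 2 = -4.8679
Step 2: Evaluate g(x).
g(0.6645) = 5*0.6645 - 13 = -9.6775
Step 3: Compute Lagrangian.
L = -4.8679 + 8*-9.6775 = -82.2879


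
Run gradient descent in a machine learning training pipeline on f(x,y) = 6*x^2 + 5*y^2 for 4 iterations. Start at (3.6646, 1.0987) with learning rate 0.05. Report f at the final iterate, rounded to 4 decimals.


Gradient descent on f(x,y) = 6*x^2 + 5*y^2.
Starting point: (3.6646, 1.0987), alpha = 0.05
Step 1: grad_x = 2*6*3.6646 = 43.9752, grad_y = 2*5*1.0987 = 10.987
  x_1 = 3.6646 - 0.05*43.9752 = 1.4658
  y_1 = 1.0987 - 0.05*10.987 = 0.5494
Step 2: grad_x = 2*6*1.4658 = 17.5901, grad_y = 2*5*0.5494 = 5.4935
  x_2 = 1.4658 - 0.05*17.5901 = 0.5863
  y_2 = 0.5494 - 0.05*5.4935 = 0.2747
Step 3: grad_x = 2*6*0.5863 = 7.036, grad_y = 2*5*0.2747 = 2.7468
  x_3 = 0.5863 - 0.05*7.036 = 0.2345
  y_3 = 0.2747 - 0.05*2.7468 = 0.1373
Step 4: grad_x = 2*6*0.2345 = 2.8144, grad_y = 2*5*0.1373 = 1.3734
  x_4 = 0.2345 - 0.05*2.8144 = 0.0938
  y_4 = 0.1373 - 0.05*1.3734 = 0.0687
f(0.0938, 0.0687) = 6*0.0938^2 + 5*0.0687^2 = 0.0764


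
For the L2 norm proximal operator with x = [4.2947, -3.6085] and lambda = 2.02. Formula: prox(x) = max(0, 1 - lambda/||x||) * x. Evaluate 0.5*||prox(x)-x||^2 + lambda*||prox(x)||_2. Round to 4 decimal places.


Step 1: Compute ||x||.
||x|| = 5.6094
Step 2: Compute scaling factor.
scale = max(0, 1 - 2.02/5.6094) = 0.6399
Step 3: prox(x) = [2.7481, -2.3091]
||prox(x)|| = 3.5894
Step 4: Proximal objective.
0.5*||prox-x||^2 = 2.0402
lambda*||prox|| = 7.2506
Total = 9.2909


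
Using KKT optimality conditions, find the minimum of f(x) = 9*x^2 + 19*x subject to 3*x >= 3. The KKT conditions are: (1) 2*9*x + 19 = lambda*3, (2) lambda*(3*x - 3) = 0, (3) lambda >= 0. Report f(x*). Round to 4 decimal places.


Step 1: Try lambda = 0 (constraint inactive).
x_unc = -19/(2*9) = -1.0556
Check: 3*-1.0556 = -3.1668 < 3 -- violated!
Step 2: Constraint must be active: 3*x = 3
x* = 3/3 = 1.0
lambda = (2*9*1.0 + 19)/3 = 12.3333
Step 3: Compute optimal value.
f(x*) = 9*1.0^2 + 19*1.0 = 28.0


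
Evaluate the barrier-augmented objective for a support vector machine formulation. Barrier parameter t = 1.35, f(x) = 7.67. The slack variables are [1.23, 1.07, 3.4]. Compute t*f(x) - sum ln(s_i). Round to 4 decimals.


Step 1: Compute log-barrier.
ln values: [0.207, 0.0677, 1.2238]
phi = -(0.207 + 0.0677 + 1.2238) = -1.4984
Step 2: Compute augmented objective.
t*f(x) = 1.35*7.67 = 10.3545
Total = 10.3545 - 1.4984 = 8.8561


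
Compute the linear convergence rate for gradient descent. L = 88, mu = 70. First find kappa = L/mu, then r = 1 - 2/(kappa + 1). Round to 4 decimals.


Step 1: Compute the condition number.
kappa = L/mu = 88/70 = 1.2571
Step 2: Compute the convergence rate.
r = 1 - 2/(kappa + 1) = 1 - 2*mu/(L + mu) = (L - mu)/(L + mu) = 18/158 = 0.1139


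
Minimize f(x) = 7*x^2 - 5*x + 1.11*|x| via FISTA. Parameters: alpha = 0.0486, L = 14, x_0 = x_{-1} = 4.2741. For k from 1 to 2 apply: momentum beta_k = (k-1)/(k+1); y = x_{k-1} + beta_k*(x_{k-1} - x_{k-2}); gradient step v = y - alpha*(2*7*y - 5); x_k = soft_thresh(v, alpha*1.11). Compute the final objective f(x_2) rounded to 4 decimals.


FISTA on f(x) = 7*x^2 - 5*x + 1.11*|x|
L = 14, alpha = 0.0486
Iteration 1: beta = 0.0, y = 4.2741 + 0.0*(4.2741 - 4.2741) = 4.2741
  grad(y) = 54.8374, v = y - alpha*grad = 1.609
  prox(v) = soft_thresh(1.609, 0.0539) = 1.5551
Iteration 2: beta = 0.3333, y = 1.5551 + 0.3333*(1.5551 - 4.2741) = 0.6487
  grad(y) = 4.0819, v = y - alpha*grad = 0.4503
  prox(v) = soft_thresh(0.4503, 0.0539) = 0.3964
f(x_2) = 7*0.3964^2 - 5*0.3964 + 1.11*|0.3964| = -0.4421


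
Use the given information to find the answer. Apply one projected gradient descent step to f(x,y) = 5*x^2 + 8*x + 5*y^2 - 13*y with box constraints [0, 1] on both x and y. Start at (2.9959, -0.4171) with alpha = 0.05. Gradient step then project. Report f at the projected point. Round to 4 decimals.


Step 1: Compute gradient at (2.9959, -0.4171).
grad_x = 2*5*2.9959 + 8 = 37.959
grad_y = 2*5*-0.4171 - 13 = -17.171
Step 2: Gradient step.
x_raw = 2.9959 - 0.05*37.959 = 1.098
y_raw = -0.4171 - 0.05*-17.171 = 0.4415
Step 3: Project onto [0, 1].
x_proj = clip(1.098) = 1.0
y_proj = clip(0.4415) = 0.4415
Step 4: Evaluate f.
f(1.0, 0.4415) = 8.2355


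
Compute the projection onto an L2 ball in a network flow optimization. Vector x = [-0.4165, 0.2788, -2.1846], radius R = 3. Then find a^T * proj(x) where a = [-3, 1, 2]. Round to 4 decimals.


Step 1: Compute ||x|| (intermediates to 6 decimals).
||x|| = sqrt((-0.4165)^2 + 0.2788^2 + (-2.1846)^2) = 2.241356
Step 2: Project.
Since ||x|| <= R, proj = x (no scaling needed).
proj(x) = [-0.4165, 0.2788, -2.1846]
Step 3: Dot product.
a^T * proj(x) = -3*(-0.4165) + 1*0.2788 + 2*(-2.1846) = -2.8409


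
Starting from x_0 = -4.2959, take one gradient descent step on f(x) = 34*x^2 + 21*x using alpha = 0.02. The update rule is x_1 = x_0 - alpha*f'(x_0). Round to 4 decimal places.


We compute the gradient at x_0 and apply the update.
f'(x) = 68*x + 21
f'(-4.2959) = 68*-4.2959 + 21 = -271.1212
x_1 = -4.2959 - 0.02*-271.1212 = 1.1265


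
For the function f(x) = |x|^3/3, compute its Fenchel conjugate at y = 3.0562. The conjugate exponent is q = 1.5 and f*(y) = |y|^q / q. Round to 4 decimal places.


The conjugate exponent q satisfies 1/p + 1/q = 1.
p = 3, so q = 3/(3 - 1) = 1.5
|y|^q = 3.0562^1.5 = 5.3428
f*(3.0562) = 5.3428 / 1.5 = 3.5619


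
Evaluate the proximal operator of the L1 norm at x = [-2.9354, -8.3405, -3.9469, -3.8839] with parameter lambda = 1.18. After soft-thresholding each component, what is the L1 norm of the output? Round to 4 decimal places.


Soft-thresholding with lambda = 1.18:
prox(-2.9354) = sign(-2.9354)*max(|-2.9354| - 1.18, 0) = -1.7554
prox(-8.3405) = sign(-8.3405)*max(|-8.3405| - 1.18, 0) = -7.1605
prox(-3.9469) = sign(-3.9469)*max(|-3.9469| - 1.18, 0) = -2.7669
prox(-3.8839) = sign(-3.8839)*max(|-3.8839| - 1.18, 0) = -2.7039
prox(x) = [-1.7554, -7.1605, -2.7669, -2.7039]
||prox(x)||_1 = 1.7554 + 7.1605 + 2.7669 + 2.7039 = 14.3867


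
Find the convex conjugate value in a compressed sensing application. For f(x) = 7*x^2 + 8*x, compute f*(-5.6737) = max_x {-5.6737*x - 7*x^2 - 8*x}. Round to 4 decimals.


f*(y) = sup_x {y*x - a*x^2 - b*x} = sup_x {(y-b)*x - a*x^2}
FOC: (y - b) - 2a*x = 0 => x* = (y - b)/(2a)
x* = (-5.6737 - 8)/(2*7) = -0.9767
f*(-5.6737) = (y-b)^2/(4a) = (-5.6737 - 8)^2/(4*7)
= 186.9701/28 = 6.6775


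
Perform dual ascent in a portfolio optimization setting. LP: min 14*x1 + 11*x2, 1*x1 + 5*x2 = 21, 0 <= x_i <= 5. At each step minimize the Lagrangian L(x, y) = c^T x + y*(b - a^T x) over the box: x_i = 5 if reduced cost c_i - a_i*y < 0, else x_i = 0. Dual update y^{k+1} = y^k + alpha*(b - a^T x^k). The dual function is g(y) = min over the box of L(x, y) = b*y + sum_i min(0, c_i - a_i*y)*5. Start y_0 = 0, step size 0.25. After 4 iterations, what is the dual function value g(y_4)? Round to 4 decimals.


Dual ascent for LP: min 14*x1 + 11*x2, 1*x1 + 5*x2 = 21, 0 <= x_i <= 5
Step 1: y^k = 0.0, reduced costs: (14.0, 11.0)
  x^k = (0.0, 0.0), subgradient = b - a^T x = 21.0
  y^{k+1} = 0.0 + 0.25*21.0 = 5.25
Step 2: y^k = 5.25, reduced costs: (8.75, -15.25)
  x^k = (0.0, 5.0), subgradient = b - a^T x = -4.0
  y^{k+1} = 5.25 + 0.25*-4.0 = 4.25
Step 3: y^k = 4.25, reduced costs: (9.75, -10.25)
  x^k = (0.0, 5.0), subgradient = b - a^T x = -4.0
  y^{k+1} = 4.25 + 0.25*-4.0 = 3.25
Step 4: y^k = 3.25, reduced costs: (10.75, -5.25)
  x^k = (0.0, 5.0), subgradient = b - a^T x = -4.0
  y^{k+1} = 3.25 + 0.25*-4.0 = 2.25
Dual objective at y_4 = 2.25: reduced costs (11.75, -0.25), box minimizer x = (0.0, 5.0)
g(y_4) = b*y + (c1 - a1*y)*x1 + (c2 - a2*y)*x2 = 21*2.25 + 11.75*0.0 + (-0.25)*5.0 = 47.25 + 0.0 - 1.25 = 46.0


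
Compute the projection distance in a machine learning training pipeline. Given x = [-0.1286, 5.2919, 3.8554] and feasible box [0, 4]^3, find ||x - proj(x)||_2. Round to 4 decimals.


Project each component onto [0, 4].
clip(-0.1286) = 0.0, clip(5.2919) = 4.0, clip(3.8554) = 3.8554
Projection = [0.0, 4.0, 3.8554]
Squared diffs: [0.0165, 1.669, 0.0]
Distance = sqrt(1.6855) = 1.2983


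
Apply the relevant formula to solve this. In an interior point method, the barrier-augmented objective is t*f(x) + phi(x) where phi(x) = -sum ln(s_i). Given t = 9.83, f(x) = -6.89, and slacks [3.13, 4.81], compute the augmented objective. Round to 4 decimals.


Step 1: Compute log-barrier.
ln values: [1.141, 1.5707]
phi = -(1.141 + 1.5707) = -2.7117
Step 2: Compute augmented objective.
t*f(x) = 9.83*-6.89 = -67.7287
Total = -67.7287 - 2.7117 = -70.4404


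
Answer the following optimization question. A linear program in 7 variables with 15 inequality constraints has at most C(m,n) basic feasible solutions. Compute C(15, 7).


Each vertex corresponds to some choice of n active constraints out of m, so the number of vertices is at most C(m, n) = m! / (n!(m-n)!).
m = 15, n = 7
Numerator: 15 * 14 * 13 * 12 * 11 * 10 * 9
Denominator: 7! = 5040
C(15, 7) = 6435


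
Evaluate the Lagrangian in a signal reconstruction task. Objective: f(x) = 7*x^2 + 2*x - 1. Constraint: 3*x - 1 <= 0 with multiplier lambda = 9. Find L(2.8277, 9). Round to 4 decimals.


Step 1: Evaluate f(x).
f(2.8277) = 7*2.8277^2 + 2*2.8277 - 1 = 60.6266
Step 2: Evaluate g(x).
g(2.8277) = 3*2.8277 - 1 = 7.4831
Step 3: Compute Lagrangian.
L = 60.6266 + 9*7.4831 = 127.9745


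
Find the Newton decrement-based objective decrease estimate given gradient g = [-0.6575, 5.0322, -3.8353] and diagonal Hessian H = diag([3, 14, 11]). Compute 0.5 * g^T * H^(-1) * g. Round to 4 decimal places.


Step 1: H is diagonal, so H^(-1) * g = [-0.2192, 0.3594, -0.3487].
Step 2: g^T H^(-1) g = sum_i g_i^2 / H_ii
  = (-0.6575)^2/3 + (5.0322)^2/14 + (-3.8353)^2/11
  = 0.1441 + 1.8088 + 1.3372 = 3.2901
Step 3: Objective decrease = 0.5 * g^T H^(-1) g = 1.6451


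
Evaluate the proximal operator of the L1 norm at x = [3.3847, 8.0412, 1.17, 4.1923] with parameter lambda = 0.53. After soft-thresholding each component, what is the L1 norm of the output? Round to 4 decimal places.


Soft-thresholding with lambda = 0.53:
prox(3.3847) = sign(3.3847)*max(|3.3847| - 0.53, 0) = 2.8547
prox(8.0412) = sign(8.0412)*max(|8.0412| - 0.53, 0) = 7.5112
prox(1.17) = sign(1.17)*max(|1.17| - 0.53, 0) = 0.64
prox(4.1923) = sign(4.1923)*max(|4.1923| - 0.53, 0) = 3.6623
prox(x) = [2.8547, 7.5112, 0.64, 3.6623]
||prox(x)||_1 = 2.8547 + 7.5112 + 0.64 + 3.6623 = 14.6682


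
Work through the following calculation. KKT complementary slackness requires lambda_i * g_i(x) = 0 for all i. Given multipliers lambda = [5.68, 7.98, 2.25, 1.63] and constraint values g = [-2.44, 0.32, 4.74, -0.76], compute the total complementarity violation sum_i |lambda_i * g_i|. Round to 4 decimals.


KKT complementary slackness check:
lambda_1 * g_1 = 5.68 * -2.44 = -13.8592
lambda_2 * g_2 = 7.98 * 0.32 = 2.5536
lambda_3 * g_3 = 2.25 * 4.74 = 10.665
lambda_4 * g_4 = 1.63 * -0.76 = -1.2388
Total violation = 13.8592 + 2.5536 + 10.665 + 1.2388 = 28.3166


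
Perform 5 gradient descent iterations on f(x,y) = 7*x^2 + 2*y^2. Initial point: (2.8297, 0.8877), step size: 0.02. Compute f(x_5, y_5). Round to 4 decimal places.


Gradient descent on f(x,y) = 7*x^2 + 2*y^2.
Starting point: (2.8297, 0.8877), alpha = 0.02
Step 1: grad_x = 2*7*2.8297 = 39.6158, grad_y = 2*2*0.8877 = 3.5508
  x_1 = 2.8297 - 0.02*39.6158 = 2.0374
  y_1 = 0.8877 - 0.02*3.5508 = 0.8167
Step 2: grad_x = 2*7*2.0374 = 28.5234, grad_y = 2*2*0.8167 = 3.2667
  x_2 = 2.0374 - 0.02*28.5234 = 1.4669
  y_2 = 0.8167 - 0.02*3.2667 = 0.7513
Step 3: grad_x = 2*7*1.4669 = 20.5368, grad_y = 2*2*0.7513 = 3.0054
  x_3 = 1.4669 - 0.02*20.5368 = 1.0562
  y_3 = 0.7513 - 0.02*3.0054 = 0.6912
Step 4: grad_x = 2*7*1.0562 = 14.7865, grad_y = 2*2*0.6912 = 2.765
  x_4 = 1.0562 - 0.02*14.7865 = 0.7604
  y_4 = 0.6912 - 0.02*2.765 = 0.6359
Step 5: grad_x = 2*7*0.7604 = 10.6463, grad_y = 2*2*0.6359 = 2.5438
  x_5 = 0.7604 - 0.02*10.6463 = 0.5475
  y_5 = 0.6359 - 0.02*2.5438 = 0.5851
f(0.5475, 0.5851) = 7*0.5475^2 + 2*0.5851^2 = 2.7831


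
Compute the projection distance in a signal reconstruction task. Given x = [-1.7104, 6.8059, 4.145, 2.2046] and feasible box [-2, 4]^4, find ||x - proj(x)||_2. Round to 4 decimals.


Project each component onto [-2, 4].
clip(-1.7104) = -1.7104, clip(6.8059) = 4.0, clip(4.145) = 4.0, clip(2.2046) = 2.2046
Projection = [-1.7104, 4.0, 4.0, 2.2046]
Squared diffs: [0.0, 7.8731, 0.021, 0.0]
Distance = sqrt(7.8941) = 2.8096


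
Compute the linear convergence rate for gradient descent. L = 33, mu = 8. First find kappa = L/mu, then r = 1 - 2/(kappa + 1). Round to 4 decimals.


Step 1: Compute the condition number.
kappa = L/mu = 33/8 = 4.125
Step 2: Compute the convergence rate.
r = 1 - 2/(kappa + 1) = 1 - 2*mu/(L + mu) = (L - mu)/(L + mu) = 25/41 = 0.6098


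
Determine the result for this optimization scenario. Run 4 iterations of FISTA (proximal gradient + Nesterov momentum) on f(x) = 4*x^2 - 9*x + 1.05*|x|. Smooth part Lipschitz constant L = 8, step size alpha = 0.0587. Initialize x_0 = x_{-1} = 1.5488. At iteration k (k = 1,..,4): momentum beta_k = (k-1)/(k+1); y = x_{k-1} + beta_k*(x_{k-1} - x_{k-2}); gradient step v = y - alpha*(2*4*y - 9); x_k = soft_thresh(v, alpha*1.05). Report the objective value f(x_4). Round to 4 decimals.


FISTA on f(x) = 4*x^2 - 9*x + 1.05*|x|
L = 8, alpha = 0.0587
Iteration 1: beta = 0.0, y = 1.5488 + 0.0*(1.5488 - 1.5488) = 1.5488
  grad(y) = 3.3904, v = y - alpha*grad = 1.3498
  prox(v) = soft_thresh(1.3498, 0.0616) = 1.2881
Iteration 2: beta = 0.3333, y = 1.2881 + 0.3333*(1.2881 - 1.5488) = 1.2013
  grad(y) = 0.6101, v = y - alpha*grad = 1.1655
  prox(v) = soft_thresh(1.1655, 0.0616) = 1.1038
Iteration 3: beta = 0.5, y = 1.1038 + 0.5*(1.1038 - 1.2881) = 1.0116
  grad(y) = -0.9068, v = y - alpha*grad = 1.0649
  prox(v) = soft_thresh(1.0649, 0.0616) = 1.0032
Iteration 4: beta = 0.6, y = 1.0032 + 0.6*(1.0032 - 1.1038) = 0.9429
  grad(y) = -1.4568, v = y - alpha*grad = 1.0284
  prox(v) = soft_thresh(1.0284, 0.0616) = 0.9668
f(x_4) = 4*0.9668^2 - 9*0.9668 + 1.05*|0.9668| = -3.9472


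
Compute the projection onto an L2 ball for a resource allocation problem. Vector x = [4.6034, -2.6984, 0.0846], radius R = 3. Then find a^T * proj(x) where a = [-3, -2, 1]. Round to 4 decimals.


Step 1: Compute ||x|| (intermediates to 6 decimals).
||x|| = sqrt(4.6034^2 + (-2.6984)^2 + 0.0846^2) = 5.336648
Step 2: Project.
Since ||x|| > R, scale = R/||x|| = 3/5.336648 = 0.562151, proj(x) = scale * x
proj(x) = [2.587806, -1.516908, 0.047558]
Step 3: Dot product.
a^T * proj(x) = -3*2.587806 - 2*(-1.516908) + 1*0.047558 = -4.682


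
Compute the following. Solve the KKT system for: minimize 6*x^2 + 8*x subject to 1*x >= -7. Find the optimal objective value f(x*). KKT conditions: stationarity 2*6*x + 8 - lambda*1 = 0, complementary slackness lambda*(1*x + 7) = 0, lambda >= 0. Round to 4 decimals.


Step 1: Try lambda = 0 (constraint inactive).
Stationarity: 2*6*x + 8 = 0
x* = -8/(2*6) = -2/3 = -0.6667 (rounded; the exact value -2/3 is used below)
Check constraint: 1*-0.6667 = -0.6667 >= -7 -- satisfied.
Step 2: Compute optimal value.
f(x*) = 6*(-2/3)^2 + 8*(-2/3) = -2.6667


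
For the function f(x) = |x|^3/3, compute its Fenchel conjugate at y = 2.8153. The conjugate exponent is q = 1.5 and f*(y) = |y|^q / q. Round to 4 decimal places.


The conjugate exponent q satisfies 1/p + 1/q = 1.
p = 3, so q = 3/(3 - 1) = 1.5
|y|^q = 2.8153^1.5 = 4.7238
f*(2.8153) = 4.7238 / 1.5 = 3.1492


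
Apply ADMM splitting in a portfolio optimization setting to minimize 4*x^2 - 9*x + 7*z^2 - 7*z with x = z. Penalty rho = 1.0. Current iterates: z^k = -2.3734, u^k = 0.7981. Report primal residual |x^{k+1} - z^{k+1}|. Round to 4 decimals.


ADMM iteration with rho = 1.0, z^k = -2.3734, u^k = 0.7981
Step 1: x-update.
Minimize 4*x^2 - 9*x + (1.0/2)*(x + 2.3734 + 0.7981)^2
FOC: (2*4 + 1.0)*x = 9 + 1.0*(-2.3734 - 0.7981)
x^{k+1} = 0.6476
Step 2: z-update.
Minimize 7*z^2 - 7*z + (1.0/2)*(0.6476 - z + 0.7981)^2
FOC: (2*7 + 1.0)*z = 7 + 1.0*(0.6476 + 0.7981)
z^{k+1} = 0.563
Step 3: u-update.
u^{k+1} = 0.7981 + 0.6476 - 0.563 = 0.8827
Step 4: Primal residual = |0.6476 - 0.563| = 0.0846


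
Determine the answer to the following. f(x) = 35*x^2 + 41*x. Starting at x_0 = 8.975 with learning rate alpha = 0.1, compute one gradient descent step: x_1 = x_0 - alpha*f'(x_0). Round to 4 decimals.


We compute the gradient at x_0 and apply the update.
f'(x) = 70*x + 41
f'(8.975) = 70*8.975 + 41 = 669.25
x_1 = 8.975 - 0.1*669.25 = -57.95


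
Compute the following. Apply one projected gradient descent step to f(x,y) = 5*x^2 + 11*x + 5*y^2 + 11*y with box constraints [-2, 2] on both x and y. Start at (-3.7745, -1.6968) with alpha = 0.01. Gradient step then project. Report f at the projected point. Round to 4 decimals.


Step 1: Compute gradient at (-3.7745, -1.6968).
grad_x = 2*5*-3.7745 + 11 = -26.745
grad_y = 2*5*-1.6968 + 11 = -5.968
Step 2: Gradient step.
x_raw = -3.7745 - 0.01*-26.745 = -3.5071
y_raw = -1.6968 - 0.01*-5.968 = -1.6371
Step 3: Project onto [-2, 2].
x_proj = clip(-3.5071) = -2.0
y_proj = clip(-1.6371) = -1.6371
Step 4: Evaluate f.
f(-2.0, -1.6371) = -6.6075


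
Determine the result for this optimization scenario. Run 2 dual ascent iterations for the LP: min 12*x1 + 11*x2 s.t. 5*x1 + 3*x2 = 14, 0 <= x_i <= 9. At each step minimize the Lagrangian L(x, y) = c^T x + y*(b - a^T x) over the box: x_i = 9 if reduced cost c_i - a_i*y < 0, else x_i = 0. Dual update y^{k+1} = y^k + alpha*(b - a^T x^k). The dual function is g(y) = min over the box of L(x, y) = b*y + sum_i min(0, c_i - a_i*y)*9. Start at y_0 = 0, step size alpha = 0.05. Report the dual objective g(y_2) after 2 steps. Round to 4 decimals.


Dual ascent for LP: min 12*x1 + 11*x2, 5*x1 + 3*x2 = 14, 0 <= x_i <= 9
Step 1: y^k = 0.0, reduced costs: (12.0, 11.0)
  x^k = (0.0, 0.0), subgradient = b - a^T x = 14.0
  y^{k+1} = 0.0 + 0.05*14.0 = 0.7
Step 2: y^k = 0.7, reduced costs: (8.5, 8.9)
  x^k = (0.0, 0.0), subgradient = b - a^T x = 14.0
  y^{k+1} = 0.7 + 0.05*14.0 = 1.4
Dual objective at y_2 = 1.4: reduced costs (5.0, 6.8), box minimizer x = (0.0, 0.0)
g(y_2) = b*y + (c1 - a1*y)*x1 + (c2 - a2*y)*x2 = 14*1.4 + 5.0*0.0 + 6.8*0.0 = 19.6 + 0.0 + 0.0 = 19.6


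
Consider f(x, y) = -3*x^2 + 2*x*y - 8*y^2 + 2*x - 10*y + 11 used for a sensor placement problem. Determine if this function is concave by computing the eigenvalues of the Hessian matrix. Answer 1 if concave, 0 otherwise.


The Hessian of f(x,y) = -3*x^2 + 2*x*y - 8*y^2 + 2*x - 10*y + 11 is:
H = [[-6, 2], [2, -16]]
Trace = -6 - 16 = -22
Determinant = -6*-16 - (2)^2 = 92
Discriminant = (-22)^2 - 4*92 = 116.0
Eigenvalues: lambda_1 = -16.3852, lambda_2 = -5.6148
The function is concave.

1


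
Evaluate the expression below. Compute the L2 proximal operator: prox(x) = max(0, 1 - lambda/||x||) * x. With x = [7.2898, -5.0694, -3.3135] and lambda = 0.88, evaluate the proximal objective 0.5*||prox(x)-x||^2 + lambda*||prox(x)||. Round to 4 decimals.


Step 1: Compute ||x||.
||x|| = 9.4773
Step 2: Compute scaling factor.
scale = max(0, 1 - 0.88/9.4773) = 0.9071
Step 3: prox(x) = [6.6129, -4.5987, -3.0058]
||prox(x)|| = 8.5973
Step 4: Proximal objective.
0.5*||prox-x||^2 = 0.3872
lambda*||prox|| = 7.5656
Total = 7.9528


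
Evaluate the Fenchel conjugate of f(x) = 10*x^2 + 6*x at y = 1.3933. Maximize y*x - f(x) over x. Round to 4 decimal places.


f*(y) = sup_x {y*x - a*x^2 - b*x} = sup_x {(y-b)*x - a*x^2}
FOC: (y - b) - 2a*x = 0 => x* = (y - b)/(2a)
x* = (1.3933 - 6)/(2*10) = -0.2303
f*(1.3933) = (y-b)^2/(4a) = (1.3933 - 6)^2/(4*10)
= 21.2217/40 = 0.5305
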